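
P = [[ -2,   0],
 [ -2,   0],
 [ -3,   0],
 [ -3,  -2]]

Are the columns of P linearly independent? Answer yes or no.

yes

Row reduce P to echelon form.
R2 ← R2 − R1: [0, 0]
R3 ← R3 − (3/2)·R1: [0, 0]
R4 ← R4 − (3/2)·R1: [0, -2]
Swap R2 ↔ R4
2 pivots among 2 columns.
Every column is a pivot column, so the columns are linearly independent.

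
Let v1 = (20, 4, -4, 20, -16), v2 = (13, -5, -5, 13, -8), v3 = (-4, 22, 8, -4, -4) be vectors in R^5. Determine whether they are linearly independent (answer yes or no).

no

Form the matrix with these vectors as rows and row reduce.
R2 ← R2 − (13/20)·R1: [0, -38/5, -12/5, 0, 12/5]
R3 ← R3 + (1/5)·R1: [0, 114/5, 36/5, 0, -36/5]
R3 ← R3 + (3)·R2: [0, 0, 0, 0, 0]
2 nonzero rows, so the 3 vectors span a space of dimension 2.
Since 2 < 3, the vectors are linearly dependent.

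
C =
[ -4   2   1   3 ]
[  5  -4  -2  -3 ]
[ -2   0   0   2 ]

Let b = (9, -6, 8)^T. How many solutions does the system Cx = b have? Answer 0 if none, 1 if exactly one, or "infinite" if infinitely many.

Row reduce the augmented matrix [C | b].
R2 ← R2 + (5/4)·R1: [0, -3/2, -3/4, 3/4, 21/4]
R3 ← R3 − (1/2)·R1: [0, -1, -1/2, 1/2, 7/2]
R3 ← R3 − (2/3)·R2: [0, 0, 0, 0, 0]
The echelon form has 2 nonzero rows, and every pivot lies in the first 4 columns, so rank(C) = rank([C|b]) = 2.
The system is consistent.
rank = 2 < 4 unknowns, so there are infinitely many solutions.

infinite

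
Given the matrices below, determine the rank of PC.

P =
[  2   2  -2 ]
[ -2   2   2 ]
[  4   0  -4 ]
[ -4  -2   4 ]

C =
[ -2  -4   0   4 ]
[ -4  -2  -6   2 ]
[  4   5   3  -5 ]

First compute PC:
[[-20, -22, -18,  22],
 [  4,  14,  -6, -14],
 [-24, -36, -12,  36],
 [ 32,  40,  24, -40]]
Now row reduce the product.
R2 ← R2 + (1/5)·R1: [0, 48/5, -48/5, -48/5]
R3 ← R3 − (6/5)·R1: [0, -48/5, 48/5, 48/5]
R4 ← R4 + (8/5)·R1: [0, 24/5, -24/5, -24/5]
R3 ← R3 + R2: [0, 0, 0, 0]
R4 ← R4 − (1/2)·R2: [0, 0, 0, 0]
2 nonzero rows, so rank(PC) = 2.

2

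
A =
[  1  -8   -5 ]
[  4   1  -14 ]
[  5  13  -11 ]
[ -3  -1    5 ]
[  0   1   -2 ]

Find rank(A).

Row reduce to echelon form.
R2 ← R2 − (4)·R1: [0, 33, 6]
R3 ← R3 − (5)·R1: [0, 53, 14]
R4 ← R4 + (3)·R1: [0, -25, -10]
R3 ← R3 − (53/33)·R2: [0, 0, 48/11]
R4 ← R4 + (25/33)·R2: [0, 0, -60/11]
R5 ← R5 − (1/33)·R2: [0, 0, -24/11]
R4 ← R4 + (5/4)·R3: [0, 0, 0]
R5 ← R5 + (1/2)·R3: [0, 0, 0]
Echelon form has 3 nonzero rows, so rank(A) = 3.

3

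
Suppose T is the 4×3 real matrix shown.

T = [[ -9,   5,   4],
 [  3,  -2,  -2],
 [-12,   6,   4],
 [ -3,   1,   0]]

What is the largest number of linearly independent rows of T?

2

Row reduce to echelon form.
R2 ← R2 + (1/3)·R1: [0, -1/3, -2/3]
R3 ← R3 − (4/3)·R1: [0, -2/3, -4/3]
R4 ← R4 − (1/3)·R1: [0, -2/3, -4/3]
R3 ← R3 − (2)·R2: [0, 0, 0]
R4 ← R4 − (2)·R2: [0, 0, 0]
Echelon form has 2 nonzero rows, so rank(T) = 2.
The rank gives the maximum number of linearly independent rows: 2.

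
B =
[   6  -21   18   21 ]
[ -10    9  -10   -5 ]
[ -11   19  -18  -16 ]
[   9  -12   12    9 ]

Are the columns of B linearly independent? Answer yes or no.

Row reduce B to echelon form.
R2 ← R2 + (5/3)·R1: [0, -26, 20, 30]
R3 ← R3 + (11/6)·R1: [0, -39/2, 15, 45/2]
R4 ← R4 − (3/2)·R1: [0, 39/2, -15, -45/2]
R3 ← R3 − (3/4)·R2: [0, 0, 0, 0]
R4 ← R4 + (3/4)·R2: [0, 0, 0, 0]
2 pivots among 4 columns.
Only 2 < 4 pivot columns, so the columns are linearly dependent.

no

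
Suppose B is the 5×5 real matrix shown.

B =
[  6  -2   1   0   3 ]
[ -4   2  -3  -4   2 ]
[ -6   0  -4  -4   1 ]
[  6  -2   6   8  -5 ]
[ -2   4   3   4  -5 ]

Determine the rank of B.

3

Row reduce to echelon form.
R2 ← R2 + (2/3)·R1: [0, 2/3, -7/3, -4, 4]
R3 ← R3 + R1: [0, -2, -3, -4, 4]
R4 ← R4 − R1: [0, 0, 5, 8, -8]
R5 ← R5 + (1/3)·R1: [0, 10/3, 10/3, 4, -4]
R3 ← R3 + (3)·R2: [0, 0, -10, -16, 16]
R5 ← R5 − (5)·R2: [0, 0, 15, 24, -24]
R4 ← R4 + (1/2)·R3: [0, 0, 0, 0, 0]
R5 ← R5 + (3/2)·R3: [0, 0, 0, 0, 0]
Echelon form has 3 nonzero rows, so rank(B) = 3.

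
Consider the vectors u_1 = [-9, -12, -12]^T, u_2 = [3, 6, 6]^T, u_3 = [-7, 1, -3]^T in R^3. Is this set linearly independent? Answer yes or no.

Form the matrix with these vectors as rows and row reduce.
R2 ← R2 + (1/3)·R1: [0, 2, 2]
R3 ← R3 − (7/9)·R1: [0, 31/3, 19/3]
R3 ← R3 − (31/6)·R2: [0, 0, -4]
3 nonzero rows, so the 3 vectors span a space of dimension 3.
Since 3 = 3, the vectors are linearly independent.

yes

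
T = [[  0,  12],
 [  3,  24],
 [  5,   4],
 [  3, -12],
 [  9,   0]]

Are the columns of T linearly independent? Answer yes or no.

Row reduce T to echelon form.
Swap R1 ↔ R2
R3 ← R3 − (5/3)·R1: [0, -36]
R4 ← R4 − R1: [0, -36]
R5 ← R5 − (3)·R1: [0, -72]
R3 ← R3 + (3)·R2: [0, 0]
R4 ← R4 + (3)·R2: [0, 0]
R5 ← R5 + (6)·R2: [0, 0]
2 pivots among 2 columns.
Every column is a pivot column, so the columns are linearly independent.

yes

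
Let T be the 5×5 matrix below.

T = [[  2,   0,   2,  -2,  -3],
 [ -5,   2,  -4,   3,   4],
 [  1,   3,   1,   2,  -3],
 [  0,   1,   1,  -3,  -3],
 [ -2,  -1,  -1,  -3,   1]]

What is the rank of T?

3

Row reduce to echelon form.
R2 ← R2 + (5/2)·R1: [0, 2, 1, -2, -7/2]
R3 ← R3 − (1/2)·R1: [0, 3, 0, 3, -3/2]
R5 ← R5 + R1: [0, -1, 1, -5, -2]
R3 ← R3 − (3/2)·R2: [0, 0, -3/2, 6, 15/4]
R4 ← R4 − (1/2)·R2: [0, 0, 1/2, -2, -5/4]
R5 ← R5 + (1/2)·R2: [0, 0, 3/2, -6, -15/4]
R4 ← R4 + (1/3)·R3: [0, 0, 0, 0, 0]
R5 ← R5 + R3: [0, 0, 0, 0, 0]
Echelon form has 3 nonzero rows, so rank(T) = 3.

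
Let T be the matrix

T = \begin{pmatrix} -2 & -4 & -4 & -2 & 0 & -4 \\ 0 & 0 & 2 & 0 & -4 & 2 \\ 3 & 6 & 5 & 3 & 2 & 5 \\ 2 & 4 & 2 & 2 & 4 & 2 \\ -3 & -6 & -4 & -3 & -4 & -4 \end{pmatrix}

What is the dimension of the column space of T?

2

Row reduce to echelon form.
R3 ← R3 + (3/2)·R1: [0, 0, -1, 0, 2, -1]
R4 ← R4 + R1: [0, 0, -2, 0, 4, -2]
R5 ← R5 − (3/2)·R1: [0, 0, 2, 0, -4, 2]
R3 ← R3 + (1/2)·R2: [0, 0, 0, 0, 0, 0]
R4 ← R4 + R2: [0, 0, 0, 0, 0, 0]
R5 ← R5 − R2: [0, 0, 0, 0, 0, 0]
Echelon form has 2 nonzero rows, so rank(T) = 2.
The column space has dimension equal to the rank: 2.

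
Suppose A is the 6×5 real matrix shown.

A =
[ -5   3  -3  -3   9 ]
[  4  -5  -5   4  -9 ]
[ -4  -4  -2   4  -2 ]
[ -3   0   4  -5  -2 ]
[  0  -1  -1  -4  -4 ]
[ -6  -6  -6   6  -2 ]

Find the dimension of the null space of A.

Row reduce to echelon form.
R2 ← R2 + (4/5)·R1: [0, -13/5, -37/5, 8/5, -9/5]
R3 ← R3 − (4/5)·R1: [0, -32/5, 2/5, 32/5, -46/5]
R4 ← R4 − (3/5)·R1: [0, -9/5, 29/5, -16/5, -37/5]
R6 ← R6 − (6/5)·R1: [0, -48/5, -12/5, 48/5, -64/5]
R3 ← R3 − (32/13)·R2: [0, 0, 242/13, 32/13, -62/13]
R4 ← R4 − (9/13)·R2: [0, 0, 142/13, -56/13, -80/13]
R5 ← R5 − (5/13)·R2: [0, 0, 24/13, -60/13, -43/13]
R6 ← R6 − (48/13)·R2: [0, 0, 324/13, 48/13, -80/13]
R4 ← R4 − (71/121)·R3: [0, 0, 0, -696/121, -406/121]
R5 ← R5 − (12/121)·R3: [0, 0, 0, -588/121, -343/121]
R6 ← R6 − (162/121)·R3: [0, 0, 0, 48/121, 28/121]
R5 ← R5 − (49/58)·R4: [0, 0, 0, 0, 0]
R6 ← R6 + (2/29)·R4: [0, 0, 0, 0, 0]
4 nonzero rows, so rank(A) = 4.
A has 5 columns; by rank–nullity, nullity = 5 − 4 = 1.

1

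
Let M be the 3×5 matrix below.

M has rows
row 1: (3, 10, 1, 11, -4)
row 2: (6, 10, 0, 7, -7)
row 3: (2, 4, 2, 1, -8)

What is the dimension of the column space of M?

3

Row reduce to echelon form.
R2 ← R2 − (2)·R1: [0, -10, -2, -15, 1]
R3 ← R3 − (2/3)·R1: [0, -8/3, 4/3, -19/3, -16/3]
R3 ← R3 − (4/15)·R2: [0, 0, 28/15, -7/3, -28/5]
Echelon form has 3 nonzero rows, so rank(M) = 3.
The column space has dimension equal to the rank: 3.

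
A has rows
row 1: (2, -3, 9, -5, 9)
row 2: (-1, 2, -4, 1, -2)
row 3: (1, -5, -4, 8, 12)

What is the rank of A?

Row reduce to echelon form.
R2 ← R2 + (1/2)·R1: [0, 1/2, 1/2, -3/2, 5/2]
R3 ← R3 − (1/2)·R1: [0, -7/2, -17/2, 21/2, 15/2]
R3 ← R3 + (7)·R2: [0, 0, -5, 0, 25]
Echelon form has 3 nonzero rows, so rank(A) = 3.

3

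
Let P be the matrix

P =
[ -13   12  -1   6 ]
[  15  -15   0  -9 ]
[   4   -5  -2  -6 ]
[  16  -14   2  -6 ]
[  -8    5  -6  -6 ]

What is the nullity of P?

Row reduce to echelon form.
R2 ← R2 + (15/13)·R1: [0, -15/13, -15/13, -27/13]
R3 ← R3 + (4/13)·R1: [0, -17/13, -30/13, -54/13]
R4 ← R4 + (16/13)·R1: [0, 10/13, 10/13, 18/13]
R5 ← R5 − (8/13)·R1: [0, -31/13, -70/13, -126/13]
R3 ← R3 − (17/15)·R2: [0, 0, -1, -9/5]
R4 ← R4 + (2/3)·R2: [0, 0, 0, 0]
R5 ← R5 − (31/15)·R2: [0, 0, -3, -27/5]
R5 ← R5 − (3)·R3: [0, 0, 0, 0]
3 nonzero rows, so rank(P) = 3.
P has 4 columns; by rank–nullity, nullity = 4 − 3 = 1.

1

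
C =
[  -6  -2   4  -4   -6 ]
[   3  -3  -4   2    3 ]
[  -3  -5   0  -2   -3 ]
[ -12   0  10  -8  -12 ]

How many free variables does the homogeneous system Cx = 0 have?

3

Row reduce to echelon form.
R2 ← R2 + (1/2)·R1: [0, -4, -2, 0, 0]
R3 ← R3 − (1/2)·R1: [0, -4, -2, 0, 0]
R4 ← R4 − (2)·R1: [0, 4, 2, 0, 0]
R3 ← R3 − R2: [0, 0, 0, 0, 0]
R4 ← R4 + R2: [0, 0, 0, 0, 0]
2 nonzero rows, so rank(C) = 2.
C has 5 columns; by rank–nullity, nullity = 5 − 2 = 3.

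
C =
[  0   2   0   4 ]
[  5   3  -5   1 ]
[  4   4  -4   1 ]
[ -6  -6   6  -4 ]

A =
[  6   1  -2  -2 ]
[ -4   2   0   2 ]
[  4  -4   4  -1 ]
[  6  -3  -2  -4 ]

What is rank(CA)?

3

First compute CA:
[[ 16,  -8,  -8, -12],
 [  4,  28, -32,  -3],
 [ -2,  25, -26,   0],
 [-12, -30,  44,  10]]
Now row reduce the product.
R2 ← R2 − (1/4)·R1: [0, 30, -30, 0]
R3 ← R3 + (1/8)·R1: [0, 24, -27, -3/2]
R4 ← R4 + (3/4)·R1: [0, -36, 38, 1]
R3 ← R3 − (4/5)·R2: [0, 0, -3, -3/2]
R4 ← R4 + (6/5)·R2: [0, 0, 2, 1]
R4 ← R4 + (2/3)·R3: [0, 0, 0, 0]
3 nonzero rows, so rank(CA) = 3.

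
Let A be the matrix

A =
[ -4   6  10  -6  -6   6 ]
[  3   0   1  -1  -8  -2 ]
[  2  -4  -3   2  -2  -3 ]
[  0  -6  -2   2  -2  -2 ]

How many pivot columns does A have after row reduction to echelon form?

Row reduce to echelon form.
R2 ← R2 + (3/4)·R1: [0, 9/2, 17/2, -11/2, -25/2, 5/2]
R3 ← R3 + (1/2)·R1: [0, -1, 2, -1, -5, 0]
R3 ← R3 + (2/9)·R2: [0, 0, 35/9, -20/9, -70/9, 5/9]
R4 ← R4 + (4/3)·R2: [0, 0, 28/3, -16/3, -56/3, 4/3]
R4 ← R4 − (12/5)·R3: [0, 0, 0, 0, 0, 0]
Echelon form has 3 nonzero rows, so rank(A) = 3.
Each nonzero row contributes one pivot column: 3 pivot columns.

3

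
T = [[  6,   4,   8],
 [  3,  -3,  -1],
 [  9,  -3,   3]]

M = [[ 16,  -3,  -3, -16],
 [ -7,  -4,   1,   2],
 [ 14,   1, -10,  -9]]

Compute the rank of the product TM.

First compute TM:
[[180, -26, -94, -160],
 [ 55,   2,  -2, -45],
 [207, -12, -60, -177]]
Now row reduce the product.
R2 ← R2 − (11/36)·R1: [0, 179/18, 481/18, 35/9]
R3 ← R3 − (23/20)·R1: [0, 179/10, 481/10, 7]
R3 ← R3 − (9/5)·R2: [0, 0, 0, 0]
2 nonzero rows, so rank(TM) = 2.

2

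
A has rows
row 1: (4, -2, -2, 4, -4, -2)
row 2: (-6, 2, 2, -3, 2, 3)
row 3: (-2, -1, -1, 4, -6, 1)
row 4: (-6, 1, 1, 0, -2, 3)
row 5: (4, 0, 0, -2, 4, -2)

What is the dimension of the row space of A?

2

Row reduce to echelon form.
R2 ← R2 + (3/2)·R1: [0, -1, -1, 3, -4, 0]
R3 ← R3 + (1/2)·R1: [0, -2, -2, 6, -8, 0]
R4 ← R4 + (3/2)·R1: [0, -2, -2, 6, -8, 0]
R5 ← R5 − R1: [0, 2, 2, -6, 8, 0]
R3 ← R3 − (2)·R2: [0, 0, 0, 0, 0, 0]
R4 ← R4 − (2)·R2: [0, 0, 0, 0, 0, 0]
R5 ← R5 + (2)·R2: [0, 0, 0, 0, 0, 0]
Echelon form has 2 nonzero rows, so rank(A) = 2.
The row space has dimension equal to the rank: 2.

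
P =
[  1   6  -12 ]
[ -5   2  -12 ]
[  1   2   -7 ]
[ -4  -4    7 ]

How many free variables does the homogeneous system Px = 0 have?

0

Row reduce to echelon form.
R2 ← R2 + (5)·R1: [0, 32, -72]
R3 ← R3 − R1: [0, -4, 5]
R4 ← R4 + (4)·R1: [0, 20, -41]
R3 ← R3 + (1/8)·R2: [0, 0, -4]
R4 ← R4 − (5/8)·R2: [0, 0, 4]
R4 ← R4 + R3: [0, 0, 0]
3 nonzero rows, so rank(P) = 3.
P has 3 columns; by rank–nullity, nullity = 3 − 3 = 0.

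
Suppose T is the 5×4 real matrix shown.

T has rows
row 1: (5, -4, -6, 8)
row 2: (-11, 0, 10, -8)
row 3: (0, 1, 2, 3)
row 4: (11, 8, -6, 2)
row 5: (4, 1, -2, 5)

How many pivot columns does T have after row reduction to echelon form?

Row reduce to echelon form.
R2 ← R2 + (11/5)·R1: [0, -44/5, -16/5, 48/5]
R4 ← R4 − (11/5)·R1: [0, 84/5, 36/5, -78/5]
R5 ← R5 − (4/5)·R1: [0, 21/5, 14/5, -7/5]
R3 ← R3 + (5/44)·R2: [0, 0, 18/11, 45/11]
R4 ← R4 + (21/11)·R2: [0, 0, 12/11, 30/11]
R5 ← R5 + (21/44)·R2: [0, 0, 14/11, 35/11]
R4 ← R4 − (2/3)·R3: [0, 0, 0, 0]
R5 ← R5 − (7/9)·R3: [0, 0, 0, 0]
Echelon form has 3 nonzero rows, so rank(T) = 3.
Each nonzero row contributes one pivot column: 3 pivot columns.

3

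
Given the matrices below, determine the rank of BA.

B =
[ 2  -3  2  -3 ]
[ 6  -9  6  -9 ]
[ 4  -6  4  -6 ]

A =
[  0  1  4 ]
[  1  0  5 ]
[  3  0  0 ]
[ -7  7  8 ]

1

First compute BA:
[[ 24, -19, -31],
 [ 72, -57, -93],
 [ 48, -38, -62]]
Now row reduce the product.
R2 ← R2 − (3)·R1: [0, 0, 0]
R3 ← R3 − (2)·R1: [0, 0, 0]
1 nonzero row, so rank(BA) = 1.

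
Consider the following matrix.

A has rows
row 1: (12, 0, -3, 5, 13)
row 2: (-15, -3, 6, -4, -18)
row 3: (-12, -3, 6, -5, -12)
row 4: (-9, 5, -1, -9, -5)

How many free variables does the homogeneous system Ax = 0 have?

Row reduce to echelon form.
R2 ← R2 + (5/4)·R1: [0, -3, 9/4, 9/4, -7/4]
R3 ← R3 + R1: [0, -3, 3, 0, 1]
R4 ← R4 + (3/4)·R1: [0, 5, -13/4, -21/4, 19/4]
R3 ← R3 − R2: [0, 0, 3/4, -9/4, 11/4]
R4 ← R4 + (5/3)·R2: [0, 0, 1/2, -3/2, 11/6]
R4 ← R4 − (2/3)·R3: [0, 0, 0, 0, 0]
3 nonzero rows, so rank(A) = 3.
A has 5 columns; by rank–nullity, nullity = 5 − 3 = 2.

2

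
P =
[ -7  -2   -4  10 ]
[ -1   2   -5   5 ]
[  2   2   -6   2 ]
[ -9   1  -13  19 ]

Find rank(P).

3

Row reduce to echelon form.
R2 ← R2 − (1/7)·R1: [0, 16/7, -31/7, 25/7]
R3 ← R3 + (2/7)·R1: [0, 10/7, -50/7, 34/7]
R4 ← R4 − (9/7)·R1: [0, 25/7, -55/7, 43/7]
R3 ← R3 − (5/8)·R2: [0, 0, -35/8, 21/8]
R4 ← R4 − (25/16)·R2: [0, 0, -15/16, 9/16]
R4 ← R4 − (3/14)·R3: [0, 0, 0, 0]
Echelon form has 3 nonzero rows, so rank(P) = 3.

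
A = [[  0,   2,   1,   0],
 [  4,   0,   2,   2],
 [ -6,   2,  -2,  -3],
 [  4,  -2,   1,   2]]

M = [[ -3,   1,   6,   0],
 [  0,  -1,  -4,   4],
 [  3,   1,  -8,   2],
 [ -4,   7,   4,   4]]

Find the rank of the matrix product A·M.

2

First compute AM:
[[  3,  -1, -16,  10],
 [-14,  20,  16,  12],
 [ 24, -31, -40,  -8],
 [-17,  21,  32,   2]]
Now row reduce the product.
R2 ← R2 + (14/3)·R1: [0, 46/3, -176/3, 176/3]
R3 ← R3 − (8)·R1: [0, -23, 88, -88]
R4 ← R4 + (17/3)·R1: [0, 46/3, -176/3, 176/3]
R3 ← R3 + (3/2)·R2: [0, 0, 0, 0]
R4 ← R4 − R2: [0, 0, 0, 0]
2 nonzero rows, so rank(AM) = 2.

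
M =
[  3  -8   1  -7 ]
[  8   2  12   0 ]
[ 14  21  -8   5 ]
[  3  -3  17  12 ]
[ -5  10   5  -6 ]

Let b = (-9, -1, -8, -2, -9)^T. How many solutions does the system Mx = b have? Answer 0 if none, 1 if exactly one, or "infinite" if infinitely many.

0

Row reduce the augmented matrix [M | b].
R2 ← R2 − (8/3)·R1: [0, 70/3, 28/3, 56/3, 23]
R3 ← R3 − (14/3)·R1: [0, 175/3, -38/3, 113/3, 34]
R4 ← R4 − R1: [0, 5, 16, 19, 7]
R5 ← R5 + (5/3)·R1: [0, -10/3, 20/3, -53/3, -24]
R3 ← R3 − (5/2)·R2: [0, 0, -36, -9, -47/2]
R4 ← R4 − (3/14)·R2: [0, 0, 14, 15, 29/14]
R5 ← R5 + (1/7)·R2: [0, 0, 8, -15, -145/7]
R4 ← R4 + (7/18)·R3: [0, 0, 0, 23/2, -1781/252]
R5 ← R5 + (2/9)·R3: [0, 0, 0, -17, -1634/63]
R5 ← R5 + (34/23)·R4: [0, 0, 0, 0, -5021/138]
The echelon form has 5 nonzero rows; the last pivot sits in the augmented column, so rank(M) = 4 but rank([M|b]) = 5.
Since the ranks differ, the system is inconsistent.
It has no solutions.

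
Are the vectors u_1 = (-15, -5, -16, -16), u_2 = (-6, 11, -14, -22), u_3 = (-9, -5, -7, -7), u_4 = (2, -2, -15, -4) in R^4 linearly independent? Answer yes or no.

yes

Form the matrix with these vectors as rows and row reduce.
R2 ← R2 − (2/5)·R1: [0, 13, -38/5, -78/5]
R3 ← R3 − (3/5)·R1: [0, -2, 13/5, 13/5]
R4 ← R4 + (2/15)·R1: [0, -8/3, -257/15, -92/15]
R3 ← R3 + (2/13)·R2: [0, 0, 93/65, 1/5]
R4 ← R4 + (8/39)·R2: [0, 0, -243/13, -28/3]
R4 ← R4 + (405/31)·R3: [0, 0, 0, -625/93]
4 nonzero rows, so the 4 vectors span a space of dimension 4.
Since 4 = 4, the vectors are linearly independent.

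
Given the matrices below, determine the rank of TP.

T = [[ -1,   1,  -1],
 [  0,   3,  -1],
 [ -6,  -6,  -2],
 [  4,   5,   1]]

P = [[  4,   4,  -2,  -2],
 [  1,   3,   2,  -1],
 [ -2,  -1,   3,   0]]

2

First compute TP:
[[ -1,   0,   1,   1],
 [  5,  10,   3,  -3],
 [-26, -40,  -6,  18],
 [ 19,  30,   5, -13]]
Now row reduce the product.
R2 ← R2 + (5)·R1: [0, 10, 8, 2]
R3 ← R3 − (26)·R1: [0, -40, -32, -8]
R4 ← R4 + (19)·R1: [0, 30, 24, 6]
R3 ← R3 + (4)·R2: [0, 0, 0, 0]
R4 ← R4 − (3)·R2: [0, 0, 0, 0]
2 nonzero rows, so rank(TP) = 2.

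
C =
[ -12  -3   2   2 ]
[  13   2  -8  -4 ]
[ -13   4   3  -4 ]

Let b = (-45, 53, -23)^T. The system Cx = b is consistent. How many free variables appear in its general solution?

1

Row reduce the augmented matrix [C | b].
R2 ← R2 + (13/12)·R1: [0, -5/4, -35/6, -11/6, 17/4]
R3 ← R3 − (13/12)·R1: [0, 29/4, 5/6, -37/6, 103/4]
R3 ← R3 + (29/5)·R2: [0, 0, -33, -84/5, 252/5]
The echelon form has 3 nonzero rows, and every pivot lies in the first 4 columns, so rank(C) = rank([C|b]) = 3.
The system is consistent.
Free variables = (unknowns) − (rank) = 4 − 3 = 1.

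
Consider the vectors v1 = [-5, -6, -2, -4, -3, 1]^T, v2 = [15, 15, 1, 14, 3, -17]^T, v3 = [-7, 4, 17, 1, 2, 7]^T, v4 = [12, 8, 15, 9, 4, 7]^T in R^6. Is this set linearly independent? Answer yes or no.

yes

Form the matrix with these vectors as rows and row reduce.
R2 ← R2 + (3)·R1: [0, -3, -5, 2, -6, -14]
R3 ← R3 − (7/5)·R1: [0, 62/5, 99/5, 33/5, 31/5, 28/5]
R4 ← R4 + (12/5)·R1: [0, -32/5, 51/5, -3/5, -16/5, 47/5]
R3 ← R3 + (62/15)·R2: [0, 0, -13/15, 223/15, -93/5, -784/15]
R4 ← R4 − (32/15)·R2: [0, 0, 313/15, -73/15, 48/5, 589/15]
R4 ← R4 + (313/13)·R3: [0, 0, 0, 4590/13, -5697/13, -15849/13]
4 nonzero rows, so the 4 vectors span a space of dimension 4.
Since 4 = 4, the vectors are linearly independent.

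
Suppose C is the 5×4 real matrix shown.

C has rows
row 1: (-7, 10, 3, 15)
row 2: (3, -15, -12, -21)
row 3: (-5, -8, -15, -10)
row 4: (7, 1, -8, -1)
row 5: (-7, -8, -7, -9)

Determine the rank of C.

3

Row reduce to echelon form.
R2 ← R2 + (3/7)·R1: [0, -75/7, -75/7, -102/7]
R3 ← R3 − (5/7)·R1: [0, -106/7, -120/7, -145/7]
R4 ← R4 + R1: [0, 11, -5, 14]
R5 ← R5 − R1: [0, -18, -10, -24]
R3 ← R3 − (106/75)·R2: [0, 0, -2, -3/25]
R4 ← R4 + (77/75)·R2: [0, 0, -16, -24/25]
R5 ← R5 − (42/25)·R2: [0, 0, 8, 12/25]
R4 ← R4 − (8)·R3: [0, 0, 0, 0]
R5 ← R5 + (4)·R3: [0, 0, 0, 0]
Echelon form has 3 nonzero rows, so rank(C) = 3.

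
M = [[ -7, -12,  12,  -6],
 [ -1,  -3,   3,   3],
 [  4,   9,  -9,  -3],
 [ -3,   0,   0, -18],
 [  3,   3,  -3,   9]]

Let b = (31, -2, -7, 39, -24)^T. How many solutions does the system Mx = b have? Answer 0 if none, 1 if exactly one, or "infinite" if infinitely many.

Row reduce the augmented matrix [M | b].
R2 ← R2 − (1/7)·R1: [0, -9/7, 9/7, 27/7, -45/7]
R3 ← R3 + (4/7)·R1: [0, 15/7, -15/7, -45/7, 75/7]
R4 ← R4 − (3/7)·R1: [0, 36/7, -36/7, -108/7, 180/7]
R5 ← R5 + (3/7)·R1: [0, -15/7, 15/7, 45/7, -75/7]
R3 ← R3 + (5/3)·R2: [0, 0, 0, 0, 0]
R4 ← R4 + (4)·R2: [0, 0, 0, 0, 0]
R5 ← R5 − (5/3)·R2: [0, 0, 0, 0, 0]
The echelon form has 2 nonzero rows, and every pivot lies in the first 4 columns, so rank(M) = rank([M|b]) = 2.
The system is consistent.
rank = 2 < 4 unknowns, so there are infinitely many solutions.

infinite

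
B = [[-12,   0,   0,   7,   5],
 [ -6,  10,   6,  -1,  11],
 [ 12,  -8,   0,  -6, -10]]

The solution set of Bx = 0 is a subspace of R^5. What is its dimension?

Row reduce to echelon form.
R2 ← R2 − (1/2)·R1: [0, 10, 6, -9/2, 17/2]
R3 ← R3 + R1: [0, -8, 0, 1, -5]
R3 ← R3 + (4/5)·R2: [0, 0, 24/5, -13/5, 9/5]
3 nonzero rows, so rank(B) = 3.
B has 5 columns; by rank–nullity, nullity = 5 − 3 = 2.

2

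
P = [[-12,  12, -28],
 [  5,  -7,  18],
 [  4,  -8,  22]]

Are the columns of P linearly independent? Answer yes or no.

Row reduce P to echelon form.
R2 ← R2 + (5/12)·R1: [0, -2, 19/3]
R3 ← R3 + (1/3)·R1: [0, -4, 38/3]
R3 ← R3 − (2)·R2: [0, 0, 0]
2 pivots among 3 columns.
Only 2 < 3 pivot columns, so the columns are linearly dependent.

no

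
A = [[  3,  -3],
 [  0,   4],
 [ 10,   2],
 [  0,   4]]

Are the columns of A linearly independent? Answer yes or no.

Row reduce A to echelon form.
R3 ← R3 − (10/3)·R1: [0, 12]
R3 ← R3 − (3)·R2: [0, 0]
R4 ← R4 − R2: [0, 0]
2 pivots among 2 columns.
Every column is a pivot column, so the columns are linearly independent.

yes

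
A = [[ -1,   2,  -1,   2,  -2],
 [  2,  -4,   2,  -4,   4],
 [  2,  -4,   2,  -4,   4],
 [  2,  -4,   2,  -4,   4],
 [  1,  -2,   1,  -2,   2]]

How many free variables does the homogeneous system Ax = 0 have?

Row reduce to echelon form.
R2 ← R2 + (2)·R1: [0, 0, 0, 0, 0]
R3 ← R3 + (2)·R1: [0, 0, 0, 0, 0]
R4 ← R4 + (2)·R1: [0, 0, 0, 0, 0]
R5 ← R5 + R1: [0, 0, 0, 0, 0]
1 nonzero row, so rank(A) = 1.
A has 5 columns; by rank–nullity, nullity = 5 − 1 = 4.

4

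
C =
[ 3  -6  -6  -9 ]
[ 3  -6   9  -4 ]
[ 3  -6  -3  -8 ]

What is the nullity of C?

2

Row reduce to echelon form.
R2 ← R2 − R1: [0, 0, 15, 5]
R3 ← R3 − R1: [0, 0, 3, 1]
R3 ← R3 − (1/5)·R2: [0, 0, 0, 0]
2 nonzero rows, so rank(C) = 2.
C has 4 columns; by rank–nullity, nullity = 4 − 2 = 2.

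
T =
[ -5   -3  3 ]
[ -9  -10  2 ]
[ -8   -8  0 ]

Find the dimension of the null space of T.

0

Row reduce to echelon form.
R2 ← R2 − (9/5)·R1: [0, -23/5, -17/5]
R3 ← R3 − (8/5)·R1: [0, -16/5, -24/5]
R3 ← R3 − (16/23)·R2: [0, 0, -56/23]
3 nonzero rows, so rank(T) = 3.
T has 3 columns; by rank–nullity, nullity = 3 − 3 = 0.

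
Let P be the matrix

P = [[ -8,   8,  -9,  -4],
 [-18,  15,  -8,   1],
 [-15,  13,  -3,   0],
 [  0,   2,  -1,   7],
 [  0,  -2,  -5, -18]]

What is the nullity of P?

0

Row reduce to echelon form.
R2 ← R2 − (9/4)·R1: [0, -3, 49/4, 10]
R3 ← R3 − (15/8)·R1: [0, -2, 111/8, 15/2]
R3 ← R3 − (2/3)·R2: [0, 0, 137/24, 5/6]
R4 ← R4 + (2/3)·R2: [0, 0, 43/6, 41/3]
R5 ← R5 − (2/3)·R2: [0, 0, -79/6, -74/3]
R4 ← R4 − (172/137)·R3: [0, 0, 0, 1729/137]
R5 ← R5 + (316/137)·R3: [0, 0, 0, -3116/137]
R5 ← R5 + (164/91)·R4: [0, 0, 0, 0]
4 nonzero rows, so rank(P) = 4.
P has 4 columns; by rank–nullity, nullity = 4 − 4 = 0.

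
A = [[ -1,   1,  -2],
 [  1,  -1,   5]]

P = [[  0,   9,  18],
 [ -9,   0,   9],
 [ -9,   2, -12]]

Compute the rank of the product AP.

2

First compute AP:
[[  9, -13,  15],
 [-36,  19, -51]]
Now row reduce the product.
R2 ← R2 + (4)·R1: [0, -33, 9]
2 nonzero rows, so rank(AP) = 2.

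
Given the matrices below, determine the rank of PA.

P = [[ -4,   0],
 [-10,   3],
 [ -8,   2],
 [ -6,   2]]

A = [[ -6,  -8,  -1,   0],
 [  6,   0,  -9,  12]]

2

First compute PA:
[[ 24,  32,   4,   0],
 [ 78,  80, -17,  36],
 [ 60,  64, -10,  24],
 [ 48,  48, -12,  24]]
Now row reduce the product.
R2 ← R2 − (13/4)·R1: [0, -24, -30, 36]
R3 ← R3 − (5/2)·R1: [0, -16, -20, 24]
R4 ← R4 − (2)·R1: [0, -16, -20, 24]
R3 ← R3 − (2/3)·R2: [0, 0, 0, 0]
R4 ← R4 − (2/3)·R2: [0, 0, 0, 0]
2 nonzero rows, so rank(PA) = 2.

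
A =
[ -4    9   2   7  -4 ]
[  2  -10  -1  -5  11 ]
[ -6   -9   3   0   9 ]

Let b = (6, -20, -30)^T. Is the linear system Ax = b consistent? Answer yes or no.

Row reduce the augmented matrix [A | b].
R2 ← R2 + (1/2)·R1: [0, -11/2, 0, -3/2, 9, -17]
R3 ← R3 − (3/2)·R1: [0, -45/2, 0, -21/2, 15, -39]
R3 ← R3 − (45/11)·R2: [0, 0, 0, -48/11, -240/11, 336/11]
The echelon form has 3 nonzero rows, and every pivot lies in the first 5 columns, so rank(A) = rank([A|b]) = 3.
The system is consistent.

yes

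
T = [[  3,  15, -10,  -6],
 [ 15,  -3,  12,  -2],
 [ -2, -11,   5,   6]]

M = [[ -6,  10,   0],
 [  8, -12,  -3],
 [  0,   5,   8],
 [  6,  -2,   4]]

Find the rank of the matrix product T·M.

First compute TM:
[[ 66, -188, -149],
 [-126, 250,  97],
 [-40, 125,  97]]
Now row reduce the product.
R2 ← R2 + (21/11)·R1: [0, -1198/11, -2062/11]
R3 ← R3 + (20/33)·R1: [0, 365/33, 221/33]
R3 ← R3 + (365/3594)·R2: [0, 0, -7392/599]
3 nonzero rows, so rank(TM) = 3.

3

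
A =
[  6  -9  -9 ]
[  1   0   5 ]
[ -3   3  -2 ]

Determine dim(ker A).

Row reduce to echelon form.
R2 ← R2 − (1/6)·R1: [0, 3/2, 13/2]
R3 ← R3 + (1/2)·R1: [0, -3/2, -13/2]
R3 ← R3 + R2: [0, 0, 0]
2 nonzero rows, so rank(A) = 2.
A has 3 columns; by rank–nullity, nullity = 3 − 2 = 1.

1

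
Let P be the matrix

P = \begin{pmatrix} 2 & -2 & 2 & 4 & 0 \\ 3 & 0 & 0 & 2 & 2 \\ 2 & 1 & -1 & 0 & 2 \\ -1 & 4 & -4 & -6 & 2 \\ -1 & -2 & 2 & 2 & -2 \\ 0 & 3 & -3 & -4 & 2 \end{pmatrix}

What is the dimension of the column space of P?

2

Row reduce to echelon form.
R2 ← R2 − (3/2)·R1: [0, 3, -3, -4, 2]
R3 ← R3 − R1: [0, 3, -3, -4, 2]
R4 ← R4 + (1/2)·R1: [0, 3, -3, -4, 2]
R5 ← R5 + (1/2)·R1: [0, -3, 3, 4, -2]
R3 ← R3 − R2: [0, 0, 0, 0, 0]
R4 ← R4 − R2: [0, 0, 0, 0, 0]
R5 ← R5 + R2: [0, 0, 0, 0, 0]
R6 ← R6 − R2: [0, 0, 0, 0, 0]
Echelon form has 2 nonzero rows, so rank(P) = 2.
The column space has dimension equal to the rank: 2.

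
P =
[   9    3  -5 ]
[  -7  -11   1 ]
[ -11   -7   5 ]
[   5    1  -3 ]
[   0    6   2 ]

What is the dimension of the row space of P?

2

Row reduce to echelon form.
R2 ← R2 + (7/9)·R1: [0, -26/3, -26/9]
R3 ← R3 + (11/9)·R1: [0, -10/3, -10/9]
R4 ← R4 − (5/9)·R1: [0, -2/3, -2/9]
R3 ← R3 − (5/13)·R2: [0, 0, 0]
R4 ← R4 − (1/13)·R2: [0, 0, 0]
R5 ← R5 + (9/13)·R2: [0, 0, 0]
Echelon form has 2 nonzero rows, so rank(P) = 2.
The row space has dimension equal to the rank: 2.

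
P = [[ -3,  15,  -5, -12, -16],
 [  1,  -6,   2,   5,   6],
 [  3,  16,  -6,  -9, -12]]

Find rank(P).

Row reduce to echelon form.
R2 ← R2 + (1/3)·R1: [0, -1, 1/3, 1, 2/3]
R3 ← R3 + R1: [0, 31, -11, -21, -28]
R3 ← R3 + (31)·R2: [0, 0, -2/3, 10, -22/3]
Echelon form has 3 nonzero rows, so rank(P) = 3.

3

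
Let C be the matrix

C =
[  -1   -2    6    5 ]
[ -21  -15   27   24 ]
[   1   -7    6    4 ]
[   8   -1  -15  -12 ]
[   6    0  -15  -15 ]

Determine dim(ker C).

0

Row reduce to echelon form.
R2 ← R2 − (21)·R1: [0, 27, -99, -81]
R3 ← R3 + R1: [0, -9, 12, 9]
R4 ← R4 + (8)·R1: [0, -17, 33, 28]
R5 ← R5 + (6)·R1: [0, -12, 21, 15]
R3 ← R3 + (1/3)·R2: [0, 0, -21, -18]
R4 ← R4 + (17/27)·R2: [0, 0, -88/3, -23]
R5 ← R5 + (4/9)·R2: [0, 0, -23, -21]
R4 ← R4 − (88/63)·R3: [0, 0, 0, 15/7]
R5 ← R5 − (23/21)·R3: [0, 0, 0, -9/7]
R5 ← R5 + (3/5)·R4: [0, 0, 0, 0]
4 nonzero rows, so rank(C) = 4.
C has 4 columns; by rank–nullity, nullity = 4 − 4 = 0.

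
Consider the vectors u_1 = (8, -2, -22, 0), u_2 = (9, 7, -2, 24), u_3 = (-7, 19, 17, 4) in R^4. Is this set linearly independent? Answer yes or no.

Form the matrix with these vectors as rows and row reduce.
R2 ← R2 − (9/8)·R1: [0, 37/4, 91/4, 24]
R3 ← R3 + (7/8)·R1: [0, 69/4, -9/4, 4]
R3 ← R3 − (69/37)·R2: [0, 0, -1653/37, -1508/37]
3 nonzero rows, so the 3 vectors span a space of dimension 3.
Since 3 = 3, the vectors are linearly independent.

yes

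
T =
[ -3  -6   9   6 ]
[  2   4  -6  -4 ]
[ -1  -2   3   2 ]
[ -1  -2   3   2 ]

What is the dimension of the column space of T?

Row reduce to echelon form.
R2 ← R2 + (2/3)·R1: [0, 0, 0, 0]
R3 ← R3 − (1/3)·R1: [0, 0, 0, 0]
R4 ← R4 − (1/3)·R1: [0, 0, 0, 0]
Echelon form has 1 nonzero row, so rank(T) = 1.
The column space has dimension equal to the rank: 1.

1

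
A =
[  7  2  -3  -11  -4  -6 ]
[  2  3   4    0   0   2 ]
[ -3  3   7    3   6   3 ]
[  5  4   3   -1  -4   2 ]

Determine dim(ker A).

Row reduce to echelon form.
R2 ← R2 − (2/7)·R1: [0, 17/7, 34/7, 22/7, 8/7, 26/7]
R3 ← R3 + (3/7)·R1: [0, 27/7, 40/7, -12/7, 30/7, 3/7]
R4 ← R4 − (5/7)·R1: [0, 18/7, 36/7, 48/7, -8/7, 44/7]
R3 ← R3 − (27/17)·R2: [0, 0, -2, -114/17, 42/17, -93/17]
R4 ← R4 − (18/17)·R2: [0, 0, 0, 60/17, -40/17, 40/17]
4 nonzero rows, so rank(A) = 4.
A has 6 columns; by rank–nullity, nullity = 6 − 4 = 2.

2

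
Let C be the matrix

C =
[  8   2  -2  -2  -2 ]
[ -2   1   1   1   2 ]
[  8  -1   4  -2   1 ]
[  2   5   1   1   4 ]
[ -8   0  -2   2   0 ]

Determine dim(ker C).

Row reduce to echelon form.
R2 ← R2 + (1/4)·R1: [0, 3/2, 1/2, 1/2, 3/2]
R3 ← R3 − R1: [0, -3, 6, 0, 3]
R4 ← R4 − (1/4)·R1: [0, 9/2, 3/2, 3/2, 9/2]
R5 ← R5 + R1: [0, 2, -4, 0, -2]
R3 ← R3 + (2)·R2: [0, 0, 7, 1, 6]
R4 ← R4 − (3)·R2: [0, 0, 0, 0, 0]
R5 ← R5 − (4/3)·R2: [0, 0, -14/3, -2/3, -4]
R5 ← R5 + (2/3)·R3: [0, 0, 0, 0, 0]
3 nonzero rows, so rank(C) = 3.
C has 5 columns; by rank–nullity, nullity = 5 − 3 = 2.

2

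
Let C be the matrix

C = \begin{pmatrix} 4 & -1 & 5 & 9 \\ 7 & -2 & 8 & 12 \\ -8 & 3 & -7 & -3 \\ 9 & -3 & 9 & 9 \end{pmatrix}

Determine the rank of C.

2

Row reduce to echelon form.
R2 ← R2 − (7/4)·R1: [0, -1/4, -3/4, -15/4]
R3 ← R3 + (2)·R1: [0, 1, 3, 15]
R4 ← R4 − (9/4)·R1: [0, -3/4, -9/4, -45/4]
R3 ← R3 + (4)·R2: [0, 0, 0, 0]
R4 ← R4 − (3)·R2: [0, 0, 0, 0]
Echelon form has 2 nonzero rows, so rank(C) = 2.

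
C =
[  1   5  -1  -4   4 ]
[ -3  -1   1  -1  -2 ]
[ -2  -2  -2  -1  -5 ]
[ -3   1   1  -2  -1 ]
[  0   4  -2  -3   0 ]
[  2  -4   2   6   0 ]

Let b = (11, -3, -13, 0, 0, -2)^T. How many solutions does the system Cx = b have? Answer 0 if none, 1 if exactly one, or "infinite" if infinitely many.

infinite

Row reduce the augmented matrix [C | b].
R2 ← R2 + (3)·R1: [0, 14, -2, -13, 10, 30]
R3 ← R3 + (2)·R1: [0, 8, -4, -9, 3, 9]
R4 ← R4 + (3)·R1: [0, 16, -2, -14, 11, 33]
R6 ← R6 − (2)·R1: [0, -14, 4, 14, -8, -24]
R3 ← R3 − (4/7)·R2: [0, 0, -20/7, -11/7, -19/7, -57/7]
R4 ← R4 − (8/7)·R2: [0, 0, 2/7, 6/7, -3/7, -9/7]
R5 ← R5 − (2/7)·R2: [0, 0, -10/7, 5/7, -20/7, -60/7]
R6 ← R6 + R2: [0, 0, 2, 1, 2, 6]
R4 ← R4 + (1/10)·R3: [0, 0, 0, 7/10, -7/10, -21/10]
R5 ← R5 − (1/2)·R3: [0, 0, 0, 3/2, -3/2, -9/2]
R6 ← R6 + (7/10)·R3: [0, 0, 0, -1/10, 1/10, 3/10]
R5 ← R5 − (15/7)·R4: [0, 0, 0, 0, 0, 0]
R6 ← R6 + (1/7)·R4: [0, 0, 0, 0, 0, 0]
The echelon form has 4 nonzero rows, and every pivot lies in the first 5 columns, so rank(C) = rank([C|b]) = 4.
The system is consistent.
rank = 4 < 5 unknowns, so there are infinitely many solutions.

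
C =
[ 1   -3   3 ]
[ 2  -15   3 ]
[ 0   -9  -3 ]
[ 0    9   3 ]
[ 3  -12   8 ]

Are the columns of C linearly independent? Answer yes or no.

no

Row reduce C to echelon form.
R2 ← R2 − (2)·R1: [0, -9, -3]
R5 ← R5 − (3)·R1: [0, -3, -1]
R3 ← R3 − R2: [0, 0, 0]
R4 ← R4 + R2: [0, 0, 0]
R5 ← R5 − (1/3)·R2: [0, 0, 0]
2 pivots among 3 columns.
Only 2 < 3 pivot columns, so the columns are linearly dependent.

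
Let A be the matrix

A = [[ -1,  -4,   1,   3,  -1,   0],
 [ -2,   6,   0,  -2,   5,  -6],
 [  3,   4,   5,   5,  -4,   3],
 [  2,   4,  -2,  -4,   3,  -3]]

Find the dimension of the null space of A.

Row reduce to echelon form.
R2 ← R2 − (2)·R1: [0, 14, -2, -8, 7, -6]
R3 ← R3 + (3)·R1: [0, -8, 8, 14, -7, 3]
R4 ← R4 + (2)·R1: [0, -4, 0, 2, 1, -3]
R3 ← R3 + (4/7)·R2: [0, 0, 48/7, 66/7, -3, -3/7]
R4 ← R4 + (2/7)·R2: [0, 0, -4/7, -2/7, 3, -33/7]
R4 ← R4 + (1/12)·R3: [0, 0, 0, 1/2, 11/4, -19/4]
4 nonzero rows, so rank(A) = 4.
A has 6 columns; by rank–nullity, nullity = 6 − 4 = 2.

2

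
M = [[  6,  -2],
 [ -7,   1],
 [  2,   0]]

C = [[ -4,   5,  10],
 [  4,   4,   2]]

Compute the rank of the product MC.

First compute MC:
[[-32,  22,  56],
 [ 32, -31, -68],
 [ -8,  10,  20]]
Now row reduce the product.
R2 ← R2 + R1: [0, -9, -12]
R3 ← R3 − (1/4)·R1: [0, 9/2, 6]
R3 ← R3 + (1/2)·R2: [0, 0, 0]
2 nonzero rows, so rank(MC) = 2.

2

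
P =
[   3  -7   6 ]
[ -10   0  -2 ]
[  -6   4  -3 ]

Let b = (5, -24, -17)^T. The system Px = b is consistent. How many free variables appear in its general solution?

Row reduce the augmented matrix [P | b].
R2 ← R2 + (10/3)·R1: [0, -70/3, 18, -22/3]
R3 ← R3 + (2)·R1: [0, -10, 9, -7]
R3 ← R3 − (3/7)·R2: [0, 0, 9/7, -27/7]
The echelon form has 3 nonzero rows, and every pivot lies in the first 3 columns, so rank(P) = rank([P|b]) = 3.
The system is consistent.
Free variables = (unknowns) − (rank) = 3 − 3 = 0.

0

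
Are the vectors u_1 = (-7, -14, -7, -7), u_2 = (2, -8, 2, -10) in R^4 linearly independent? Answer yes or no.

Form the matrix with these vectors as rows and row reduce.
R2 ← R2 + (2/7)·R1: [0, -12, 0, -12]
2 nonzero rows, so the 2 vectors span a space of dimension 2.
Since 2 = 2, the vectors are linearly independent.

yes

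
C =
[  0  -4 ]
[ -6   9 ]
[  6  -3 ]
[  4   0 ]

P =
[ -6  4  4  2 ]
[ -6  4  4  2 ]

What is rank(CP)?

1

First compute CP:
[[ 24, -16, -16,  -8],
 [-18,  12,  12,   6],
 [-18,  12,  12,   6],
 [-24,  16,  16,   8]]
Now row reduce the product.
R2 ← R2 + (3/4)·R1: [0, 0, 0, 0]
R3 ← R3 + (3/4)·R1: [0, 0, 0, 0]
R4 ← R4 + R1: [0, 0, 0, 0]
1 nonzero row, so rank(CP) = 1.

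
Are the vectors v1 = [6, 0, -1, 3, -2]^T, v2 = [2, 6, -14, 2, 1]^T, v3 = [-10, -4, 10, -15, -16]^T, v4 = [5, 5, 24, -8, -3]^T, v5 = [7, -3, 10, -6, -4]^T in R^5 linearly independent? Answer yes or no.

Form the matrix with these vectors as rows and row reduce.
R2 ← R2 − (1/3)·R1: [0, 6, -41/3, 1, 5/3]
R3 ← R3 + (5/3)·R1: [0, -4, 25/3, -10, -58/3]
R4 ← R4 − (5/6)·R1: [0, 5, 149/6, -21/2, -4/3]
R5 ← R5 − (7/6)·R1: [0, -3, 67/6, -19/2, -5/3]
R3 ← R3 + (2/3)·R2: [0, 0, -7/9, -28/3, -164/9]
R4 ← R4 − (5/6)·R2: [0, 0, 326/9, -34/3, -49/18]
R5 ← R5 + (1/2)·R2: [0, 0, 13/3, -9, -5/6]
R4 ← R4 + (326/7)·R3: [0, 0, 0, -446, -11919/14]
R5 ← R5 + (39/7)·R3: [0, 0, 0, -61, -1433/14]
R5 ← R5 − (61/446)·R4: [0, 0, 0, 0, 12563/892]
5 nonzero rows, so the 5 vectors span a space of dimension 5.
Since 5 = 5, the vectors are linearly independent.

yes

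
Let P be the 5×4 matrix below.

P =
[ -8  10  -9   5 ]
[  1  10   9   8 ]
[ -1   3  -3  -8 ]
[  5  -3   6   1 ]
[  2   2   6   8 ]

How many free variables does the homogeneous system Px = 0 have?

Row reduce to echelon form.
R2 ← R2 + (1/8)·R1: [0, 45/4, 63/8, 69/8]
R3 ← R3 − (1/8)·R1: [0, 7/4, -15/8, -69/8]
R4 ← R4 + (5/8)·R1: [0, 13/4, 3/8, 33/8]
R5 ← R5 + (1/4)·R1: [0, 9/2, 15/4, 37/4]
R3 ← R3 − (7/45)·R2: [0, 0, -31/10, -299/30]
R4 ← R4 − (13/45)·R2: [0, 0, -19/10, 49/30]
R5 ← R5 − (2/5)·R2: [0, 0, 3/5, 29/5]
R4 ← R4 − (19/31)·R3: [0, 0, 0, 240/31]
R5 ← R5 + (6/31)·R3: [0, 0, 0, 120/31]
R5 ← R5 − (1/2)·R4: [0, 0, 0, 0]
4 nonzero rows, so rank(P) = 4.
P has 4 columns; by rank–nullity, nullity = 4 − 4 = 0.

0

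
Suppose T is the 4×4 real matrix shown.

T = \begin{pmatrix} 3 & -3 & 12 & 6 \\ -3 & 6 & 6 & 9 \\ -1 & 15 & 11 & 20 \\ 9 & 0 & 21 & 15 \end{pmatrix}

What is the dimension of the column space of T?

Row reduce to echelon form.
R2 ← R2 + R1: [0, 3, 18, 15]
R3 ← R3 + (1/3)·R1: [0, 14, 15, 22]
R4 ← R4 − (3)·R1: [0, 9, -15, -3]
R3 ← R3 − (14/3)·R2: [0, 0, -69, -48]
R4 ← R4 − (3)·R2: [0, 0, -69, -48]
R4 ← R4 − R3: [0, 0, 0, 0]
Echelon form has 3 nonzero rows, so rank(T) = 3.
The column space has dimension equal to the rank: 3.

3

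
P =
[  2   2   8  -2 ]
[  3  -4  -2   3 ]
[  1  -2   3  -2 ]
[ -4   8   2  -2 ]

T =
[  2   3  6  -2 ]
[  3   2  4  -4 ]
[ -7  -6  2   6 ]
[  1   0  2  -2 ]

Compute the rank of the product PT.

3

First compute PT:
[[-48, -38,  32,  40],
 [ 11,  13,   4,  -8],
 [-27, -19,   0,  28],
 [  0,  -8,   8,  -8]]
Now row reduce the product.
R2 ← R2 + (11/48)·R1: [0, 103/24, 34/3, 7/6]
R3 ← R3 − (9/16)·R1: [0, 19/8, -18, 11/2]
R3 ← R3 − (57/103)·R2: [0, 0, -2500/103, 500/103]
R4 ← R4 + (192/103)·R2: [0, 0, 3000/103, -600/103]
R4 ← R4 + (6/5)·R3: [0, 0, 0, 0]
3 nonzero rows, so rank(PT) = 3.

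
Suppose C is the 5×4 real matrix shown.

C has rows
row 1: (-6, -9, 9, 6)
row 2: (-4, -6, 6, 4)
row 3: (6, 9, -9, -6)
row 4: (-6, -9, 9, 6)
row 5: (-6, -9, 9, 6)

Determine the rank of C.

1

Row reduce to echelon form.
R2 ← R2 − (2/3)·R1: [0, 0, 0, 0]
R3 ← R3 + R1: [0, 0, 0, 0]
R4 ← R4 − R1: [0, 0, 0, 0]
R5 ← R5 − R1: [0, 0, 0, 0]
Echelon form has 1 nonzero row, so rank(C) = 1.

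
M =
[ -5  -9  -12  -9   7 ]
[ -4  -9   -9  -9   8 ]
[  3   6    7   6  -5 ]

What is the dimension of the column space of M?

Row reduce to echelon form.
R2 ← R2 − (4/5)·R1: [0, -9/5, 3/5, -9/5, 12/5]
R3 ← R3 + (3/5)·R1: [0, 3/5, -1/5, 3/5, -4/5]
R3 ← R3 + (1/3)·R2: [0, 0, 0, 0, 0]
Echelon form has 2 nonzero rows, so rank(M) = 2.
The column space has dimension equal to the rank: 2.

2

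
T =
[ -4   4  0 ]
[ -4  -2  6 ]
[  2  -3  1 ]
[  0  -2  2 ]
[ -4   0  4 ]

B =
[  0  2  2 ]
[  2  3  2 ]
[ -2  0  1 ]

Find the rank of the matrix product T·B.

First compute TB:
[[  8,   4,   0],
 [-16, -14,  -6],
 [ -8,  -5,  -1],
 [ -8,  -6,  -2],
 [ -8,  -8,  -4]]
Now row reduce the product.
R2 ← R2 + (2)·R1: [0, -6, -6]
R3 ← R3 + R1: [0, -1, -1]
R4 ← R4 + R1: [0, -2, -2]
R5 ← R5 + R1: [0, -4, -4]
R3 ← R3 − (1/6)·R2: [0, 0, 0]
R4 ← R4 − (1/3)·R2: [0, 0, 0]
R5 ← R5 − (2/3)·R2: [0, 0, 0]
2 nonzero rows, so rank(TB) = 2.

2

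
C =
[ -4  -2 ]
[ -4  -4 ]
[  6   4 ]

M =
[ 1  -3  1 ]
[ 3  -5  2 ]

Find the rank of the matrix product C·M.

2

First compute CM:
[[-10,  22,  -8],
 [-16,  32, -12],
 [ 18, -38,  14]]
Now row reduce the product.
R2 ← R2 − (8/5)·R1: [0, -16/5, 4/5]
R3 ← R3 + (9/5)·R1: [0, 8/5, -2/5]
R3 ← R3 + (1/2)·R2: [0, 0, 0]
2 nonzero rows, so rank(CM) = 2.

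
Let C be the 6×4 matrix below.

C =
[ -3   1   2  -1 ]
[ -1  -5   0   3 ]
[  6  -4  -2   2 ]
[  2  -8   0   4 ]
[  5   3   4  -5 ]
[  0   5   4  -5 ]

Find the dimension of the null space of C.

1

Row reduce to echelon form.
R2 ← R2 − (1/3)·R1: [0, -16/3, -2/3, 10/3]
R3 ← R3 + (2)·R1: [0, -2, 2, 0]
R4 ← R4 + (2/3)·R1: [0, -22/3, 4/3, 10/3]
R5 ← R5 + (5/3)·R1: [0, 14/3, 22/3, -20/3]
R3 ← R3 − (3/8)·R2: [0, 0, 9/4, -5/4]
R4 ← R4 − (11/8)·R2: [0, 0, 9/4, -5/4]
R5 ← R5 + (7/8)·R2: [0, 0, 27/4, -15/4]
R6 ← R6 + (15/16)·R2: [0, 0, 27/8, -15/8]
R4 ← R4 − R3: [0, 0, 0, 0]
R5 ← R5 − (3)·R3: [0, 0, 0, 0]
R6 ← R6 − (3/2)·R3: [0, 0, 0, 0]
3 nonzero rows, so rank(C) = 3.
C has 4 columns; by rank–nullity, nullity = 4 − 3 = 1.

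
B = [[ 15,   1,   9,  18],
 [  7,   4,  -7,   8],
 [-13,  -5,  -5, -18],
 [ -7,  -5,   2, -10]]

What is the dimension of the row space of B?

Row reduce to echelon form.
R2 ← R2 − (7/15)·R1: [0, 53/15, -56/5, -2/5]
R3 ← R3 + (13/15)·R1: [0, -62/15, 14/5, -12/5]
R4 ← R4 + (7/15)·R1: [0, -68/15, 31/5, -8/5]
R3 ← R3 + (62/53)·R2: [0, 0, -546/53, -152/53]
R4 ← R4 + (68/53)·R2: [0, 0, -433/53, -112/53]
R4 ← R4 − (433/546)·R3: [0, 0, 0, 44/273]
Echelon form has 4 nonzero rows, so rank(B) = 4.
The row space has dimension equal to the rank: 4.

4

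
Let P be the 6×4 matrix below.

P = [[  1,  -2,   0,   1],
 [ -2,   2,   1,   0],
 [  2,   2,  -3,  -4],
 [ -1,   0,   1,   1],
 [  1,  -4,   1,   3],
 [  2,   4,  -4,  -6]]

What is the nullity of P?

2

Row reduce to echelon form.
R2 ← R2 + (2)·R1: [0, -2, 1, 2]
R3 ← R3 − (2)·R1: [0, 6, -3, -6]
R4 ← R4 + R1: [0, -2, 1, 2]
R5 ← R5 − R1: [0, -2, 1, 2]
R6 ← R6 − (2)·R1: [0, 8, -4, -8]
R3 ← R3 + (3)·R2: [0, 0, 0, 0]
R4 ← R4 − R2: [0, 0, 0, 0]
R5 ← R5 − R2: [0, 0, 0, 0]
R6 ← R6 + (4)·R2: [0, 0, 0, 0]
2 nonzero rows, so rank(P) = 2.
P has 4 columns; by rank–nullity, nullity = 4 − 2 = 2.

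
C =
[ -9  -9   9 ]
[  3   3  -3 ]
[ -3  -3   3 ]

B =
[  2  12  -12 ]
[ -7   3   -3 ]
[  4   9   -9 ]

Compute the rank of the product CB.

First compute CB:
[[ 81, -54,  54],
 [-27,  18, -18],
 [ 27, -18,  18]]
Now row reduce the product.
R2 ← R2 + (1/3)·R1: [0, 0, 0]
R3 ← R3 − (1/3)·R1: [0, 0, 0]
1 nonzero row, so rank(CB) = 1.

1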